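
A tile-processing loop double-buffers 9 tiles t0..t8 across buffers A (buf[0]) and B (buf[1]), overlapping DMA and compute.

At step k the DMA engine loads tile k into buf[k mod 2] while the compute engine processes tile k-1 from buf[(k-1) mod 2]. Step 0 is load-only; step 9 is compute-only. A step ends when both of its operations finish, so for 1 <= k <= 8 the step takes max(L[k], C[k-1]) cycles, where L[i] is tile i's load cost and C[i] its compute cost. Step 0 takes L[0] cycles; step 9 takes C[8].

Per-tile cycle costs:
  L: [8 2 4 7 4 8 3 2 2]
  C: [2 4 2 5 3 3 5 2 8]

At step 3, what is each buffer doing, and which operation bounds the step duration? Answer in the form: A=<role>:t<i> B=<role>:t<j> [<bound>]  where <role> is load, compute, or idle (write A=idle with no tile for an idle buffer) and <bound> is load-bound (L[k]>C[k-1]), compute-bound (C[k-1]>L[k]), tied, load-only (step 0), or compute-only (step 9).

step 3: A=compute:t2 B=load:t3 [load-bound]

step 0: L[0]=8 → dur=8, Σ=8 | A=load:t0 B=idle [load-only]
step 1: L[1]=2 C[0]=2 → dur=2, Σ=10 | A=compute:t0 B=load:t1 [tied]
step 2: L[2]=4 C[1]=4 → dur=4, Σ=14 | A=load:t2 B=compute:t1 [tied]
step 3: L[3]=7 C[2]=2 → dur=7, Σ=21 | A=compute:t2 B=load:t3 [load-bound]
step 4: L[4]=4 C[3]=5 → dur=5, Σ=26 | A=load:t4 B=compute:t3 [compute-bound]
step 5: L[5]=8 C[4]=3 → dur=8, Σ=34 | A=compute:t4 B=load:t5 [load-bound]
step 6: L[6]=3 C[5]=3 → dur=3, Σ=37 | A=load:t6 B=compute:t5 [tied]
step 7: L[7]=2 C[6]=5 → dur=5, Σ=42 | A=compute:t6 B=load:t7 [compute-bound]
step 8: L[8]=2 C[7]=2 → dur=2, Σ=44 | A=load:t8 B=compute:t7 [tied]
step 9: C[8]=8 → dur=8, Σ=52 | A=compute:t8 B=idle [compute-only]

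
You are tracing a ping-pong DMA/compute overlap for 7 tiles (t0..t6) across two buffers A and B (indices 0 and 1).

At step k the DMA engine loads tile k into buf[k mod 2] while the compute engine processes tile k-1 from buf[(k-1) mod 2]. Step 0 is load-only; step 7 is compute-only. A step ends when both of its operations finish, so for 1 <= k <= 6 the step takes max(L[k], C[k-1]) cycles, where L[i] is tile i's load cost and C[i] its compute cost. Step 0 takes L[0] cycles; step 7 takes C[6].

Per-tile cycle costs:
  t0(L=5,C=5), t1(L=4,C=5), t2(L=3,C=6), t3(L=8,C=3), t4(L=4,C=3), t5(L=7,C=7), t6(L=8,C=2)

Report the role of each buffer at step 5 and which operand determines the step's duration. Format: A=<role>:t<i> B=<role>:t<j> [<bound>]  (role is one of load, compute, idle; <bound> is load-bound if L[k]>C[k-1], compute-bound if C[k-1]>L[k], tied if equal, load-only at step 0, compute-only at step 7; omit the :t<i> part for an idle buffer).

step 5: A=compute:t4 B=load:t5 [load-bound]

k=0 load=t0/5c comp=- wait=5 total=5
k=1 load=t1/4c comp=t0/5c wait=5 total=10
k=2 load=t2/3c comp=t1/5c wait=5 total=15
k=3 load=t3/8c comp=t2/6c wait=8 total=23
k=4 load=t4/4c comp=t3/3c wait=4 total=27
k=5 load=t5/7c comp=t4/3c wait=7 total=34
k=6 load=t6/8c comp=t5/7c wait=8 total=42
k=7 load=- comp=t6/2c wait=2 total=44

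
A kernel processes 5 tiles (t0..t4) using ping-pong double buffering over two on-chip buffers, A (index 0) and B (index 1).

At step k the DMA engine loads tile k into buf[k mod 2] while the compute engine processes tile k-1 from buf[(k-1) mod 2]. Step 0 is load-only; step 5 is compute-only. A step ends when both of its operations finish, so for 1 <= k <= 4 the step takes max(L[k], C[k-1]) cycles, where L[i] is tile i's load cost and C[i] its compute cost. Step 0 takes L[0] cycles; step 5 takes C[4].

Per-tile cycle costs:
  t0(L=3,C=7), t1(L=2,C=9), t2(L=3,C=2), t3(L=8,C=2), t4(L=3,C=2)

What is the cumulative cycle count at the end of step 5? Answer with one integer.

  0. 3=3c; end=3; A:t0 B:-
  1. max(2,7)=7c; end=10; A:t0 B:t1
  2. max(3,9)=9c; end=19; A:t2 B:t1
  3. max(8,2)=8c; end=27; A:t2 B:t3
  4. max(3,2)=3c; end=30; A:t4 B:t3
  5. 2=2c; end=32; A:t4 B:t3

end_cycle[5] = 32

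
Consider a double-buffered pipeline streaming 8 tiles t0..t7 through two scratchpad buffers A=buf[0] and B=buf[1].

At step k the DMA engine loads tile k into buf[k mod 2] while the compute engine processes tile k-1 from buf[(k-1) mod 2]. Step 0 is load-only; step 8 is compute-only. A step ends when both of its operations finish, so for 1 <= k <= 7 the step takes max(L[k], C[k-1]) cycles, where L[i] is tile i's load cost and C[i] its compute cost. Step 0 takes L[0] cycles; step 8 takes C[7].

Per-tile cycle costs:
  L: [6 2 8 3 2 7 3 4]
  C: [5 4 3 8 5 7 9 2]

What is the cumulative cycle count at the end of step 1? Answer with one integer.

end_cycle[1] = 11

  0. 6=6c; end=6; A:t0 B:-
  1. max(2,5)=5c; end=11; A:t0 B:t1
  2. max(8,4)=8c; end=19; A:t2 B:t1
  3. max(3,3)=3c; end=22; A:t2 B:t3
  4. max(2,8)=8c; end=30; A:t4 B:t3
  5. max(7,5)=7c; end=37; A:t4 B:t5
  6. max(3,7)=7c; end=44; A:t6 B:t5
  7. max(4,9)=9c; end=53; A:t6 B:t7
  8. 2=2c; end=55; A:t6 B:t7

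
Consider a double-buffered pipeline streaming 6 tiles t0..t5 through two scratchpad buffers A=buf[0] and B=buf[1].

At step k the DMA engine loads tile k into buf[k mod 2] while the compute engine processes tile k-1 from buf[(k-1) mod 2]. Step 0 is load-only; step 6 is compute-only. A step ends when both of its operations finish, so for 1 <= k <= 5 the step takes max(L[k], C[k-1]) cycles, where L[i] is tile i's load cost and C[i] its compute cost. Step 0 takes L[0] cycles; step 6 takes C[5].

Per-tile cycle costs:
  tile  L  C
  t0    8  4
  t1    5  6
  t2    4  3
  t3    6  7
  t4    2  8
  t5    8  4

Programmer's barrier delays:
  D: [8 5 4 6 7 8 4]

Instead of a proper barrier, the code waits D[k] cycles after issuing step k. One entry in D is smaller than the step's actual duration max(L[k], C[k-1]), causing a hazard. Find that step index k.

hazard at step 2

step 0: need L[0]=8 = 8; D[0]=8 ok
step 1: need max(L[1]=5,C[0]=4) = 5; D[1]=5 ok
step 2: need max(L[2]=4,C[1]=6) = 6; D[2]=4 SHORT
step 3: need max(L[3]=6,C[2]=3) = 6; D[3]=6 ok
step 4: need max(L[4]=2,C[3]=7) = 7; D[4]=7 ok
step 5: need max(L[5]=8,C[4]=8) = 8; D[5]=8 ok
step 6: need C[5]=4 = 4; D[6]=4 ok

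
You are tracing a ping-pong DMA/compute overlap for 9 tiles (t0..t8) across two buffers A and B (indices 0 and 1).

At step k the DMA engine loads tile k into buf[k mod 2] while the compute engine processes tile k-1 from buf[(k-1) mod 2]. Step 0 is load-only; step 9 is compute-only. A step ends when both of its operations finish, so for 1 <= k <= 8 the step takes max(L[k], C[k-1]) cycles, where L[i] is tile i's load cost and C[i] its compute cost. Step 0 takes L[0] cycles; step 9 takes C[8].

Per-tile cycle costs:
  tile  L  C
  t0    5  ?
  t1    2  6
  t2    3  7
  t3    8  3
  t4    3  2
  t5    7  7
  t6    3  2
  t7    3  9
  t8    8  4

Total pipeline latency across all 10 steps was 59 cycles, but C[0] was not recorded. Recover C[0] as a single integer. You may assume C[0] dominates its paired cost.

C[0] = 7

step 0 | dur = L[0]=5 = 5
step 1 | dur = max(L[1]=2, C[0]=?) = C[0]  (unknown; binding)
step 2 | dur = max(L[2]=3, C[1]=6) = 6
step 3 | dur = max(L[3]=8, C[2]=7) = 8
step 4 | dur = max(L[4]=3, C[3]=3) = 3
step 5 | dur = max(L[5]=7, C[4]=2) = 7
step 6 | dur = max(L[6]=3, C[5]=7) = 7
step 7 | dur = max(L[7]=3, C[6]=2) = 3
step 8 | dur = max(L[8]=8, C[7]=9) = 9
step 9 | dur = C[8]=4 = 4
sum of known step durations = 52
dur[1] = total - known = 59 - 52 = 7
C[0] is the binding max in step 1, so C[0] = dur[1] = 7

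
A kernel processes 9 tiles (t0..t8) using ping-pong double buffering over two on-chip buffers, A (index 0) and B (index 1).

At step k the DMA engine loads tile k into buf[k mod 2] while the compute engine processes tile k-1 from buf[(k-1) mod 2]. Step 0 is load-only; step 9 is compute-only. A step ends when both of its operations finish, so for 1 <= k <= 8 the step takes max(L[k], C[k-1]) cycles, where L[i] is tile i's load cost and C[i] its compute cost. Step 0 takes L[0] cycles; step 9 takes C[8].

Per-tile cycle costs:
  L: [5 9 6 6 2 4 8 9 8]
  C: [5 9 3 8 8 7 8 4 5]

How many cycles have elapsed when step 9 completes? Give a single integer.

end_cycle[9] = 75

k=0 load=t0/5c comp=- wait=5 total=5
k=1 load=t1/9c comp=t0/5c wait=9 total=14
k=2 load=t2/6c comp=t1/9c wait=9 total=23
k=3 load=t3/6c comp=t2/3c wait=6 total=29
k=4 load=t4/2c comp=t3/8c wait=8 total=37
k=5 load=t5/4c comp=t4/8c wait=8 total=45
k=6 load=t6/8c comp=t5/7c wait=8 total=53
k=7 load=t7/9c comp=t6/8c wait=9 total=62
k=8 load=t8/8c comp=t7/4c wait=8 total=70
k=9 load=- comp=t8/5c wait=5 total=75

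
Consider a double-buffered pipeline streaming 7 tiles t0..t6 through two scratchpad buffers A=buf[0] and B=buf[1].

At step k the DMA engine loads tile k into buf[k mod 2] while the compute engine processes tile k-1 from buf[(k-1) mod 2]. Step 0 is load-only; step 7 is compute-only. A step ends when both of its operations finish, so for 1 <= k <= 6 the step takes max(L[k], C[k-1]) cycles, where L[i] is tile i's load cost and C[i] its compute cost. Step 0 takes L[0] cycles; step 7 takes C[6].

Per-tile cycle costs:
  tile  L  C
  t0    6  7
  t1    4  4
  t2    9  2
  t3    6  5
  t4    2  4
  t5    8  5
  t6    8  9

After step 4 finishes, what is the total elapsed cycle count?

end_cycle[4] = 33

[0] DMA t0→A (6c) ∥ CU idle ⇒ 6c, clock 6
[1] DMA t1→B (4c) ∥ CU A:t0 (7c) ⇒ 7c, clock 13
[2] DMA t2→A (9c) ∥ CU B:t1 (4c) ⇒ 9c, clock 22
[3] DMA t3→B (6c) ∥ CU A:t2 (2c) ⇒ 6c, clock 28
[4] DMA t4→A (2c) ∥ CU B:t3 (5c) ⇒ 5c, clock 33
[5] DMA t5→B (8c) ∥ CU A:t4 (4c) ⇒ 8c, clock 41
[6] DMA t6→A (8c) ∥ CU B:t5 (5c) ⇒ 8c, clock 49
[7] DMA idle ∥ CU A:t6 (9c) ⇒ 9c, clock 58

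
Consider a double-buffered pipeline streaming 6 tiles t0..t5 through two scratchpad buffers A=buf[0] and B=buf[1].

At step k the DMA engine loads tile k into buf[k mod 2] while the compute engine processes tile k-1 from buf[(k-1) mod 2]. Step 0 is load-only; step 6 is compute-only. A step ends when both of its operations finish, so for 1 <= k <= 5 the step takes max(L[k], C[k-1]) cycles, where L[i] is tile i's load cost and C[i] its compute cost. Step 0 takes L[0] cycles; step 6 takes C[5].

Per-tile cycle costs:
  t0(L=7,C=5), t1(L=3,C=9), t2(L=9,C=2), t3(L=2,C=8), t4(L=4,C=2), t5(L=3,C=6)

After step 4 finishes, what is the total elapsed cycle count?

step 0: L[0]=7 → dur=7, Σ=7 | A=load:t0 B=idle [load-only]
step 1: L[1]=3 C[0]=5 → dur=5, Σ=12 | A=compute:t0 B=load:t1 [compute-bound]
step 2: L[2]=9 C[1]=9 → dur=9, Σ=21 | A=load:t2 B=compute:t1 [tied]
step 3: L[3]=2 C[2]=2 → dur=2, Σ=23 | A=compute:t2 B=load:t3 [tied]
step 4: L[4]=4 C[3]=8 → dur=8, Σ=31 | A=load:t4 B=compute:t3 [compute-bound]
step 5: L[5]=3 C[4]=2 → dur=3, Σ=34 | A=compute:t4 B=load:t5 [load-bound]
step 6: C[5]=6 → dur=6, Σ=40 | A=idle B=compute:t5 [compute-only]

end_cycle[4] = 31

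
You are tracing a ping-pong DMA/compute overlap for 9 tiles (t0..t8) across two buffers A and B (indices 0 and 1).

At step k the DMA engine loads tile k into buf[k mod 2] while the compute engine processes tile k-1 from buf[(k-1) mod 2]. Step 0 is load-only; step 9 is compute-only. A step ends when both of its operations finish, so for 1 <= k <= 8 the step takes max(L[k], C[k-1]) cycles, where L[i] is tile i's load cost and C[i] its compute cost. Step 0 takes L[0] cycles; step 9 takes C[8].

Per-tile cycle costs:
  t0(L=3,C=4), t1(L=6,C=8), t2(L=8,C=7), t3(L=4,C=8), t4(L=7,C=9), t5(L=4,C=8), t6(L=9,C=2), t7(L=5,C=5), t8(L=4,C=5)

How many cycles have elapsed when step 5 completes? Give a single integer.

  0. 3=3c; end=3; A:t0 B:-
  1. max(6,4)=6c; end=9; A:t0 B:t1
  2. max(8,8)=8c; end=17; A:t2 B:t1
  3. max(4,7)=7c; end=24; A:t2 B:t3
  4. max(7,8)=8c; end=32; A:t4 B:t3
  5. max(4,9)=9c; end=41; A:t4 B:t5
  6. max(9,8)=9c; end=50; A:t6 B:t5
  7. max(5,2)=5c; end=55; A:t6 B:t7
  8. max(4,5)=5c; end=60; A:t8 B:t7
  9. 5=5c; end=65; A:t8 B:t7

end_cycle[5] = 41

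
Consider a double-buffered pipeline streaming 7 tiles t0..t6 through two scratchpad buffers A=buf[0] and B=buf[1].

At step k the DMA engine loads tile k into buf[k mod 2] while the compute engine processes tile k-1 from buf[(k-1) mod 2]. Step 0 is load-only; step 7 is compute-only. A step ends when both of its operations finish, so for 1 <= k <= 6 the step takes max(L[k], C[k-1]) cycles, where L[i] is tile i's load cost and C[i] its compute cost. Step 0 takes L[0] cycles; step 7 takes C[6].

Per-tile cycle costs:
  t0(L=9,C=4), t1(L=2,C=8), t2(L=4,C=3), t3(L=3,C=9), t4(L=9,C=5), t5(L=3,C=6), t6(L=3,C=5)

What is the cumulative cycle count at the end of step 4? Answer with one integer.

end_cycle[4] = 33

[0] DMA t0→A (9c) ∥ CU idle ⇒ 9c, clock 9
[1] DMA t1→B (2c) ∥ CU A:t0 (4c) ⇒ 4c, clock 13
[2] DMA t2→A (4c) ∥ CU B:t1 (8c) ⇒ 8c, clock 21
[3] DMA t3→B (3c) ∥ CU A:t2 (3c) ⇒ 3c, clock 24
[4] DMA t4→A (9c) ∥ CU B:t3 (9c) ⇒ 9c, clock 33
[5] DMA t5→B (3c) ∥ CU A:t4 (5c) ⇒ 5c, clock 38
[6] DMA t6→A (3c) ∥ CU B:t5 (6c) ⇒ 6c, clock 44
[7] DMA idle ∥ CU A:t6 (5c) ⇒ 5c, clock 49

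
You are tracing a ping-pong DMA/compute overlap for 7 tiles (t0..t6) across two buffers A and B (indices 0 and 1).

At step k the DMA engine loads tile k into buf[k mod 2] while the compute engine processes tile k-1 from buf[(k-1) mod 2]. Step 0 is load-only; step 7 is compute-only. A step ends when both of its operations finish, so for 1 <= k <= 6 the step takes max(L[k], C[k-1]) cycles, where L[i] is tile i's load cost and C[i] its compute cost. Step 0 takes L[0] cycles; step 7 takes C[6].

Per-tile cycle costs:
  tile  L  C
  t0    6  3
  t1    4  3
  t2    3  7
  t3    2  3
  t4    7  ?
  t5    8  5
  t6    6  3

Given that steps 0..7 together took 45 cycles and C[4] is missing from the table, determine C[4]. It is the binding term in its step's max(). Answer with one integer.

step 0 | dur = L[0]=6 = 6
step 1 | dur = max(L[1]=4, C[0]=3) = 4
step 2 | dur = max(L[2]=3, C[1]=3) = 3
step 3 | dur = max(L[3]=2, C[2]=7) = 7
step 4 | dur = max(L[4]=7, C[3]=3) = 7
step 5 | dur = max(L[5]=8, C[4]=?) = C[4]  (unknown; binding)
step 6 | dur = max(L[6]=6, C[5]=5) = 6
step 7 | dur = C[6]=3 = 3
sum of known step durations = 36
dur[5] = total - known = 45 - 36 = 9
C[4] is the binding max in step 5, so C[4] = dur[5] = 9

C[4] = 9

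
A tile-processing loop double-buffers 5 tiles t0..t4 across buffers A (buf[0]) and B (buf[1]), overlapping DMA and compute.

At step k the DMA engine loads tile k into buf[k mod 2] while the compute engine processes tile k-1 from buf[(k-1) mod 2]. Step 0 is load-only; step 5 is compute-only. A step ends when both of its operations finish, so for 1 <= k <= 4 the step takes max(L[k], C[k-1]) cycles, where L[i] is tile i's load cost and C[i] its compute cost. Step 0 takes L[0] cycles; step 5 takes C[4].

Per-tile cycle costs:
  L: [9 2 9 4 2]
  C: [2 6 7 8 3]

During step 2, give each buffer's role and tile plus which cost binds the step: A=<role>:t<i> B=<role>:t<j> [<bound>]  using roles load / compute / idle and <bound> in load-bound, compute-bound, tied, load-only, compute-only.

step 2: A=load:t2 B=compute:t1 [load-bound]

step 0: L[0]=9 → dur=9, Σ=9 | A=load:t0 B=idle [load-only]
step 1: L[1]=2 C[0]=2 → dur=2, Σ=11 | A=compute:t0 B=load:t1 [tied]
step 2: L[2]=9 C[1]=6 → dur=9, Σ=20 | A=load:t2 B=compute:t1 [load-bound]
step 3: L[3]=4 C[2]=7 → dur=7, Σ=27 | A=compute:t2 B=load:t3 [compute-bound]
step 4: L[4]=2 C[3]=8 → dur=8, Σ=35 | A=load:t4 B=compute:t3 [compute-bound]
step 5: C[4]=3 → dur=3, Σ=38 | A=compute:t4 B=idle [compute-only]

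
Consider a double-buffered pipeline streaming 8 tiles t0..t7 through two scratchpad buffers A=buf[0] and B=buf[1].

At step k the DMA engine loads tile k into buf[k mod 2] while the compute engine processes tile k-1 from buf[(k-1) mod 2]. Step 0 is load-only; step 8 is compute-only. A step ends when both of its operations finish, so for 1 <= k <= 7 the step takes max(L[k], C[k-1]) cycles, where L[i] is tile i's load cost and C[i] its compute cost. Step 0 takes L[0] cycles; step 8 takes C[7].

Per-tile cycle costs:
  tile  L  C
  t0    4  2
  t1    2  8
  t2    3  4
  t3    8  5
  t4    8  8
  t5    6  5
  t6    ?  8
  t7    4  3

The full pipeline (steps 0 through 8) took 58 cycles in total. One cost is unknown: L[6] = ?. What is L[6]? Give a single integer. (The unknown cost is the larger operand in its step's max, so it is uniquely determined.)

L[6] = 9

step 0: dur = L[0]=4 = 4
step 1: dur = max(L[1]=2, C[0]=2) = 2
step 2: dur = max(L[2]=3, C[1]=8) = 8
step 3: dur = max(L[3]=8, C[2]=4) = 8
step 4: dur = max(L[4]=8, C[3]=5) = 8
step 5: dur = max(L[5]=6, C[4]=8) = 8
step 6: dur = max(L[6]=?, C[5]=5) = L[6]  (unknown; binding)
step 7: dur = max(L[7]=4, C[6]=8) = 8
step 8: dur = C[7]=3 = 3
sum of known step durations = 49
dur[6] = total - known = 58 - 49 = 9
L[6] is the binding max in step 6, so L[6] = dur[6] = 9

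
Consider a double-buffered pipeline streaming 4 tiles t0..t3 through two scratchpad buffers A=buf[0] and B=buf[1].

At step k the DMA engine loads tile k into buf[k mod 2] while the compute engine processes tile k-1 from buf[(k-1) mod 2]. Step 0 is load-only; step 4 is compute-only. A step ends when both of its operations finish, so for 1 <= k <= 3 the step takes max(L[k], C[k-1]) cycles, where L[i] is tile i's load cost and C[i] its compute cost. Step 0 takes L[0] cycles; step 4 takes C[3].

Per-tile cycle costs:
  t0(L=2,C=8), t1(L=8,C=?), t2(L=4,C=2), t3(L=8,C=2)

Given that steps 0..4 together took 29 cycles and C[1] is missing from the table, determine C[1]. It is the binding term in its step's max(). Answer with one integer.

step 0: dur = L[0]=2 = 2
step 1: dur = max(L[1]=8, C[0]=8) = 8
step 2: dur = max(L[2]=4, C[1]=?) = C[1]  (unknown; binding)
step 3: dur = max(L[3]=8, C[2]=2) = 8
step 4: dur = C[3]=2 = 2
sum of known step durations = 20
dur[2] = total - known = 29 - 20 = 9
C[1] is the binding max in step 2, so C[1] = dur[2] = 9

C[1] = 9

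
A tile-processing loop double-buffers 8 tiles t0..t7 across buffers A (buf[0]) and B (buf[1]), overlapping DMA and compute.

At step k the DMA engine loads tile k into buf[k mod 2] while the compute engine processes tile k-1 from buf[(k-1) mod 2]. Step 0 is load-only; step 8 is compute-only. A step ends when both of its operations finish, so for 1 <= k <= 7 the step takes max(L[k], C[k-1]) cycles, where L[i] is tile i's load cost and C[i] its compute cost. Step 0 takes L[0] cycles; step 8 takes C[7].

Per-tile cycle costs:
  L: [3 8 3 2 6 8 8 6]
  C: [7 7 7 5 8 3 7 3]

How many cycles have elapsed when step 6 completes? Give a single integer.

k=0 load=t0/3c comp=- wait=3 total=3
k=1 load=t1/8c comp=t0/7c wait=8 total=11
k=2 load=t2/3c comp=t1/7c wait=7 total=18
k=3 load=t3/2c comp=t2/7c wait=7 total=25
k=4 load=t4/6c comp=t3/5c wait=6 total=31
k=5 load=t5/8c comp=t4/8c wait=8 total=39
k=6 load=t6/8c comp=t5/3c wait=8 total=47
k=7 load=t7/6c comp=t6/7c wait=7 total=54
k=8 load=- comp=t7/3c wait=3 total=57

end_cycle[6] = 47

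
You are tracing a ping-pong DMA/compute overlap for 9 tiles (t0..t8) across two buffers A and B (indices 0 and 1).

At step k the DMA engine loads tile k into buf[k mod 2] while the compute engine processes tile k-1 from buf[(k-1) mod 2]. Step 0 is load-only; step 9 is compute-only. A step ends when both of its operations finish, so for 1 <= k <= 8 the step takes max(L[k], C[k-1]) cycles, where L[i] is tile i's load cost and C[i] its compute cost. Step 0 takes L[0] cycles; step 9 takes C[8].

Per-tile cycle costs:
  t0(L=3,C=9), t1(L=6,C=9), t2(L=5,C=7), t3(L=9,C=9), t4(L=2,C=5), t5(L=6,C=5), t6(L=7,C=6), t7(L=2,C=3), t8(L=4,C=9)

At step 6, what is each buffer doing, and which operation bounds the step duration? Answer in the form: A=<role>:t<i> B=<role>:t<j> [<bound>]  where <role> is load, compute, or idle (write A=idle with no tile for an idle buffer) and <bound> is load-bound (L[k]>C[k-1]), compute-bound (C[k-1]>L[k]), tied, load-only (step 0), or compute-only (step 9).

[0] DMA t0→A (3c) ∥ CU idle ⇒ 3c, clock 3
[1] DMA t1→B (6c) ∥ CU A:t0 (9c) ⇒ 9c, clock 12
[2] DMA t2→A (5c) ∥ CU B:t1 (9c) ⇒ 9c, clock 21
[3] DMA t3→B (9c) ∥ CU A:t2 (7c) ⇒ 9c, clock 30
[4] DMA t4→A (2c) ∥ CU B:t3 (9c) ⇒ 9c, clock 39
[5] DMA t5→B (6c) ∥ CU A:t4 (5c) ⇒ 6c, clock 45
[6] DMA t6→A (7c) ∥ CU B:t5 (5c) ⇒ 7c, clock 52
[7] DMA t7→B (2c) ∥ CU A:t6 (6c) ⇒ 6c, clock 58
[8] DMA t8→A (4c) ∥ CU B:t7 (3c) ⇒ 4c, clock 62
[9] DMA idle ∥ CU A:t8 (9c) ⇒ 9c, clock 71

step 6: A=load:t6 B=compute:t5 [load-bound]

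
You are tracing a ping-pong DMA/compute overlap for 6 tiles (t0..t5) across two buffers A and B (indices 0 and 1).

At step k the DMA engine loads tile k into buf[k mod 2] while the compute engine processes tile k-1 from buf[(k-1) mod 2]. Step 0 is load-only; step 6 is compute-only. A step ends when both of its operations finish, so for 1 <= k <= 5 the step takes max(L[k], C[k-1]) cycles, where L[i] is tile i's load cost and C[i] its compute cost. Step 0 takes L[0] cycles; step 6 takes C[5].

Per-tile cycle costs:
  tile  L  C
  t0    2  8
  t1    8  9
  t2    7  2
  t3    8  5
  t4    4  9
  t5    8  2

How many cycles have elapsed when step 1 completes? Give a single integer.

end_cycle[1] = 10

k=0 load=t0/2c comp=- wait=2 total=2
k=1 load=t1/8c comp=t0/8c wait=8 total=10
k=2 load=t2/7c comp=t1/9c wait=9 total=19
k=3 load=t3/8c comp=t2/2c wait=8 total=27
k=4 load=t4/4c comp=t3/5c wait=5 total=32
k=5 load=t5/8c comp=t4/9c wait=9 total=41
k=6 load=- comp=t5/2c wait=2 total=43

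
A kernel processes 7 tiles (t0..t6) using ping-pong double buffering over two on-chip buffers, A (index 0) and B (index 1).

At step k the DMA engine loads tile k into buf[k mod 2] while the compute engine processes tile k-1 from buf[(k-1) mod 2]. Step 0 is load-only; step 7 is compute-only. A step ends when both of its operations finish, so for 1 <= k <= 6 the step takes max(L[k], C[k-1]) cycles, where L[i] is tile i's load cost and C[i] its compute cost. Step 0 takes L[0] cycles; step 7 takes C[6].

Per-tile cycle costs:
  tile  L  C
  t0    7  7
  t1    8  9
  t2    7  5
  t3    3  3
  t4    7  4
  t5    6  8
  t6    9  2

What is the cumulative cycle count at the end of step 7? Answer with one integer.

step 0: L[0]=7 → dur=7, Σ=7 | A=load:t0 B=idle [load-only]
step 1: L[1]=8 C[0]=7 → dur=8, Σ=15 | A=compute:t0 B=load:t1 [load-bound]
step 2: L[2]=7 C[1]=9 → dur=9, Σ=24 | A=load:t2 B=compute:t1 [compute-bound]
step 3: L[3]=3 C[2]=5 → dur=5, Σ=29 | A=compute:t2 B=load:t3 [compute-bound]
step 4: L[4]=7 C[3]=3 → dur=7, Σ=36 | A=load:t4 B=compute:t3 [load-bound]
step 5: L[5]=6 C[4]=4 → dur=6, Σ=42 | A=compute:t4 B=load:t5 [load-bound]
step 6: L[6]=9 C[5]=8 → dur=9, Σ=51 | A=load:t6 B=compute:t5 [load-bound]
step 7: C[6]=2 → dur=2, Σ=53 | A=compute:t6 B=idle [compute-only]

end_cycle[7] = 53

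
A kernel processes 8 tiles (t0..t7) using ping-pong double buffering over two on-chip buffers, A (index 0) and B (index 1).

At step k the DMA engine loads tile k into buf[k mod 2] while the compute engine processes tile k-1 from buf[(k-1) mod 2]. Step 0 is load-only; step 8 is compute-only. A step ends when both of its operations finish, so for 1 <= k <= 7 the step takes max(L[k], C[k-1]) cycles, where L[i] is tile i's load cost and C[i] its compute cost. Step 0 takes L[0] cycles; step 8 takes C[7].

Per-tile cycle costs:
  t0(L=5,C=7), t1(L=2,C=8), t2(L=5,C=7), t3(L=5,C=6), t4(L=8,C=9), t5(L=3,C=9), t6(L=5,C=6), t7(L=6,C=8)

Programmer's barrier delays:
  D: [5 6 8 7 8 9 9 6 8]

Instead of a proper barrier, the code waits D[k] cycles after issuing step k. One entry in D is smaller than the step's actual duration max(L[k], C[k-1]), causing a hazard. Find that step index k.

hazard at step 1

[0] required=L[0]=5=5 vs D=5 ok
[1] required=max(L[1]=2,C[0]=7)=7 vs D=6 SHORT
[2] required=max(L[2]=5,C[1]=8)=8 vs D=8 ok
[3] required=max(L[3]=5,C[2]=7)=7 vs D=7 ok
[4] required=max(L[4]=8,C[3]=6)=8 vs D=8 ok
[5] required=max(L[5]=3,C[4]=9)=9 vs D=9 ok
[6] required=max(L[6]=5,C[5]=9)=9 vs D=9 ok
[7] required=max(L[7]=6,C[6]=6)=6 vs D=6 ok
[8] required=C[7]=8=8 vs D=8 ok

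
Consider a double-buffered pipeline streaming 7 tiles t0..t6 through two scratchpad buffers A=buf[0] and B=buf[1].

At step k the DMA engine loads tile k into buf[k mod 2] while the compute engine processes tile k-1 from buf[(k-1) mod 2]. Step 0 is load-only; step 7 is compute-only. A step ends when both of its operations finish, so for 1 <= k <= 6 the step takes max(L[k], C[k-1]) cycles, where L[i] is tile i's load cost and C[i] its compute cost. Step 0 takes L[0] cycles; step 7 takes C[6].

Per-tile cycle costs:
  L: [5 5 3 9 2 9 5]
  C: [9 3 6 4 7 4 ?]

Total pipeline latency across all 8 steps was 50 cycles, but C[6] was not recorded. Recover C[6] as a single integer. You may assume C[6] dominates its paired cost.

C[6] = 6

step 0 | dur = L[0]=5 = 5
step 1 | dur = max(L[1]=5, C[0]=9) = 9
step 2 | dur = max(L[2]=3, C[1]=3) = 3
step 3 | dur = max(L[3]=9, C[2]=6) = 9
step 4 | dur = max(L[4]=2, C[3]=4) = 4
step 5 | dur = max(L[5]=9, C[4]=7) = 9
step 6 | dur = max(L[6]=5, C[5]=4) = 5
step 7 | dur = C[6]=? = C[6]  (unknown; binding)
sum of known step durations = 44
dur[7] = total - known = 50 - 44 = 6
C[6] is the binding max in step 7, so C[6] = dur[7] = 6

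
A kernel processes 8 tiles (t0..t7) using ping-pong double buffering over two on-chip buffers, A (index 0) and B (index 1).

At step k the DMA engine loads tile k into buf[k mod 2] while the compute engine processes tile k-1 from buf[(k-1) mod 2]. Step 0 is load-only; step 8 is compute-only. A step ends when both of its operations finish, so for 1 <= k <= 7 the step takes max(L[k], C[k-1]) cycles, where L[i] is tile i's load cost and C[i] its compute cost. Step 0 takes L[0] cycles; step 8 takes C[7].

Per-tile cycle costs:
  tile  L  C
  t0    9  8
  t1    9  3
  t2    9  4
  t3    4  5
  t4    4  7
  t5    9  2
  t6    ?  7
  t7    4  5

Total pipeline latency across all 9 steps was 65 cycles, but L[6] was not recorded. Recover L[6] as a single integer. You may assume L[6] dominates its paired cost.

step 0 → dur = L[0]=9 = 9
step 1 → dur = max(L[1]=9, C[0]=8) = 9
step 2 → dur = max(L[2]=9, C[1]=3) = 9
step 3 → dur = max(L[3]=4, C[2]=4) = 4
step 4 → dur = max(L[4]=4, C[3]=5) = 5
step 5 → dur = max(L[5]=9, C[4]=7) = 9
step 6 → dur = max(L[6]=?, C[5]=2) = L[6]  (unknown; binding)
step 7 → dur = max(L[7]=4, C[6]=7) = 7
step 8 → dur = C[7]=5 = 5
sum of known step durations = 57
dur[6] = total - known = 65 - 57 = 8
L[6] is the binding max in step 6, so L[6] = dur[6] = 8

L[6] = 8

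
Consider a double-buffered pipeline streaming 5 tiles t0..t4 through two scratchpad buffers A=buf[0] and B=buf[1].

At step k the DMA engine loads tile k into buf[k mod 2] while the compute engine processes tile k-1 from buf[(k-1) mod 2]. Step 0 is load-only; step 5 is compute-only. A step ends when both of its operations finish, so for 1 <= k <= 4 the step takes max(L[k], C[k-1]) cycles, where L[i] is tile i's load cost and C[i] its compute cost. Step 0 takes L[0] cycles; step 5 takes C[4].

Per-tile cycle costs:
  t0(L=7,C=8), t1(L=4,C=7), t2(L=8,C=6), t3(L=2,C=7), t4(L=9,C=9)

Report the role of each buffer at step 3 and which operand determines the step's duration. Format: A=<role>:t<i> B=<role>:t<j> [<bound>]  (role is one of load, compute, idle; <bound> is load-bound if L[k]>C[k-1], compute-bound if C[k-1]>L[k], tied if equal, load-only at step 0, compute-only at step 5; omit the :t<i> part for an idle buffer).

k=0 load=t0/7c comp=- wait=7 total=7
k=1 load=t1/4c comp=t0/8c wait=8 total=15
k=2 load=t2/8c comp=t1/7c wait=8 total=23
k=3 load=t3/2c comp=t2/6c wait=6 total=29
k=4 load=t4/9c comp=t3/7c wait=9 total=38
k=5 load=- comp=t4/9c wait=9 total=47

step 3: A=compute:t2 B=load:t3 [compute-bound]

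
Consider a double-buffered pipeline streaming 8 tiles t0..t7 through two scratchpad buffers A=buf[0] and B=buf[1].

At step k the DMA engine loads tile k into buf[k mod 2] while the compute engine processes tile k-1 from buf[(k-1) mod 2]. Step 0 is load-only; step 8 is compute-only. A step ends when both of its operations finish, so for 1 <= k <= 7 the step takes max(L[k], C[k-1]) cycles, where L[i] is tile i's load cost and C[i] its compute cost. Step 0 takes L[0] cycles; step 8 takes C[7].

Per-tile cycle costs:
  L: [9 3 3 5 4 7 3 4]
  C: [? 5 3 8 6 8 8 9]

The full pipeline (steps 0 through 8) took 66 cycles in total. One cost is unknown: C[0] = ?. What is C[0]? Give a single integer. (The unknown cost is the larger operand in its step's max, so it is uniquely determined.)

step 0: dur = L[0]=9 = 9
step 1: dur = max(L[1]=3, C[0]=?) = C[0]  (unknown; binding)
step 2: dur = max(L[2]=3, C[1]=5) = 5
step 3: dur = max(L[3]=5, C[2]=3) = 5
step 4: dur = max(L[4]=4, C[3]=8) = 8
step 5: dur = max(L[5]=7, C[4]=6) = 7
step 6: dur = max(L[6]=3, C[5]=8) = 8
step 7: dur = max(L[7]=4, C[6]=8) = 8
step 8: dur = C[7]=9 = 9
sum of known step durations = 59
dur[1] = total - known = 66 - 59 = 7
C[0] is the binding max in step 1, so C[0] = dur[1] = 7

C[0] = 7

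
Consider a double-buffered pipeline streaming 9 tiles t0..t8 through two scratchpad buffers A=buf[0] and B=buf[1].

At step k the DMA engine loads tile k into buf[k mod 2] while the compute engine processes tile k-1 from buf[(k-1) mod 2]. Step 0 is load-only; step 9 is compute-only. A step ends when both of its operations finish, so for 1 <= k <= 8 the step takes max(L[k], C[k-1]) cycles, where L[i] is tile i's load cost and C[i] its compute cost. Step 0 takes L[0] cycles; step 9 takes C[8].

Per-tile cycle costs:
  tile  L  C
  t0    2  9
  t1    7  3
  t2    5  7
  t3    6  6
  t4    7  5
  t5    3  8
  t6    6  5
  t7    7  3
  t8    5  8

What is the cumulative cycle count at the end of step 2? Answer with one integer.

end_cycle[2] = 16

  0. 2=2c; end=2; A:t0 B:-
  1. max(7,9)=9c; end=11; A:t0 B:t1
  2. max(5,3)=5c; end=16; A:t2 B:t1
  3. max(6,7)=7c; end=23; A:t2 B:t3
  4. max(7,6)=7c; end=30; A:t4 B:t3
  5. max(3,5)=5c; end=35; A:t4 B:t5
  6. max(6,8)=8c; end=43; A:t6 B:t5
  7. max(7,5)=7c; end=50; A:t6 B:t7
  8. max(5,3)=5c; end=55; A:t8 B:t7
  9. 8=8c; end=63; A:t8 B:t7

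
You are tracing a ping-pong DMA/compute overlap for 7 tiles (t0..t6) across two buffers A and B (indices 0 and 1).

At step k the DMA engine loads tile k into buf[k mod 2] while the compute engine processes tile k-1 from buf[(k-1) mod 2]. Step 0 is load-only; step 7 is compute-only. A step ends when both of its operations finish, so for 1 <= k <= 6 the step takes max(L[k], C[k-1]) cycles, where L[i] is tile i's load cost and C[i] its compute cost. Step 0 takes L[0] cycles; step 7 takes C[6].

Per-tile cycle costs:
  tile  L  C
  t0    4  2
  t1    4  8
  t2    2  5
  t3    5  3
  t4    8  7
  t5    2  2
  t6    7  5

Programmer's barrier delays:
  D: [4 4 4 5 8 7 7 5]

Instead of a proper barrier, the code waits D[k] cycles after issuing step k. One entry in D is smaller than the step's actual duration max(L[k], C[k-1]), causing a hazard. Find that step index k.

k=0 barrier L[0]=4→4c, D[0]=4 ok
k=1 barrier max(L[1]=4,C[0]=2)→4c, D[1]=4 ok
k=2 barrier max(L[2]=2,C[1]=8)→8c, D[2]=4 SHORT
k=3 barrier max(L[3]=5,C[2]=5)→5c, D[3]=5 ok
k=4 barrier max(L[4]=8,C[3]=3)→8c, D[4]=8 ok
k=5 barrier max(L[5]=2,C[4]=7)→7c, D[5]=7 ok
k=6 barrier max(L[6]=7,C[5]=2)→7c, D[6]=7 ok
k=7 barrier C[6]=5→5c, D[7]=5 ok

hazard at step 2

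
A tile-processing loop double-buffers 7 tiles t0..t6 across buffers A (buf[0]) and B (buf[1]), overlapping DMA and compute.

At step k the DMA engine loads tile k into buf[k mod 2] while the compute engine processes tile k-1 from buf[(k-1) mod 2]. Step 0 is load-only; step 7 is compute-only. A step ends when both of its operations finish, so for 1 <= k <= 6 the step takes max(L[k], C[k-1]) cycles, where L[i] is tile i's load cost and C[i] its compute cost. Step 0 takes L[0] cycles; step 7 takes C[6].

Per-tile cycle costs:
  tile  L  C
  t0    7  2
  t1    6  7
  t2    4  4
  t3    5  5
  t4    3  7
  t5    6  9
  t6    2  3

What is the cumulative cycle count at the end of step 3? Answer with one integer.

end_cycle[3] = 25

step 0: L[0]=7 → dur=7, Σ=7 | A=load:t0 B=idle [load-only]
step 1: L[1]=6 C[0]=2 → dur=6, Σ=13 | A=compute:t0 B=load:t1 [load-bound]
step 2: L[2]=4 C[1]=7 → dur=7, Σ=20 | A=load:t2 B=compute:t1 [compute-bound]
step 3: L[3]=5 C[2]=4 → dur=5, Σ=25 | A=compute:t2 B=load:t3 [load-bound]
step 4: L[4]=3 C[3]=5 → dur=5, Σ=30 | A=load:t4 B=compute:t3 [compute-bound]
step 5: L[5]=6 C[4]=7 → dur=7, Σ=37 | A=compute:t4 B=load:t5 [compute-bound]
step 6: L[6]=2 C[5]=9 → dur=9, Σ=46 | A=load:t6 B=compute:t5 [compute-bound]
step 7: C[6]=3 → dur=3, Σ=49 | A=compute:t6 B=idle [compute-only]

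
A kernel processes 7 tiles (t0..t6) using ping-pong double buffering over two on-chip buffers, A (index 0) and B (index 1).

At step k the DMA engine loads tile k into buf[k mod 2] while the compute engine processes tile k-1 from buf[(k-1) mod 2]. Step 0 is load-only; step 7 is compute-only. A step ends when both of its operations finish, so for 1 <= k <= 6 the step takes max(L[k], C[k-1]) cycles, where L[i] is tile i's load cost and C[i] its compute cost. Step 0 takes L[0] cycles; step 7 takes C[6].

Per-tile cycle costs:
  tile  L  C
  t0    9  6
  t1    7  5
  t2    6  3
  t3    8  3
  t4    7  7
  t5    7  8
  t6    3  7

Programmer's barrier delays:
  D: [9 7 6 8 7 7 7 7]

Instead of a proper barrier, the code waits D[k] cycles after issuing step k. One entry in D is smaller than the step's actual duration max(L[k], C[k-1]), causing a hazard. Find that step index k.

k=0 barrier L[0]=9→9c, D[0]=9 ok
k=1 barrier max(L[1]=7,C[0]=6)→7c, D[1]=7 ok
k=2 barrier max(L[2]=6,C[1]=5)→6c, D[2]=6 ok
k=3 barrier max(L[3]=8,C[2]=3)→8c, D[3]=8 ok
k=4 barrier max(L[4]=7,C[3]=3)→7c, D[4]=7 ok
k=5 barrier max(L[5]=7,C[4]=7)→7c, D[5]=7 ok
k=6 barrier max(L[6]=3,C[5]=8)→8c, D[6]=7 SHORT
k=7 barrier C[6]=7→7c, D[7]=7 ok

hazard at step 6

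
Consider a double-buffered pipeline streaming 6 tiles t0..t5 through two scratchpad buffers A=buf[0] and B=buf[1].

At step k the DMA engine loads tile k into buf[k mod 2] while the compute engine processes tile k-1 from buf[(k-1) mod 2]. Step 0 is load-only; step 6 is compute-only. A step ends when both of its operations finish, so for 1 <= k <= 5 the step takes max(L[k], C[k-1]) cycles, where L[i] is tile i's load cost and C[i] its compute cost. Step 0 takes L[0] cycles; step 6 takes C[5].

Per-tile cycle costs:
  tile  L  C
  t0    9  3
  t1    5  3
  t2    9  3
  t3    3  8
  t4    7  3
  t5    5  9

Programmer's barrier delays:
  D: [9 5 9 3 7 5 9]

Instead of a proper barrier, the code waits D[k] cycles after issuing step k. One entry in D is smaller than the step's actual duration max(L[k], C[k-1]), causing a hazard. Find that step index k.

k=0 barrier L[0]=9→9c, D[0]=9 ok
k=1 barrier max(L[1]=5,C[0]=3)→5c, D[1]=5 ok
k=2 barrier max(L[2]=9,C[1]=3)→9c, D[2]=9 ok
k=3 barrier max(L[3]=3,C[2]=3)→3c, D[3]=3 ok
k=4 barrier max(L[4]=7,C[3]=8)→8c, D[4]=7 SHORT
k=5 barrier max(L[5]=5,C[4]=3)→5c, D[5]=5 ok
k=6 barrier C[5]=9→9c, D[6]=9 ok

hazard at step 4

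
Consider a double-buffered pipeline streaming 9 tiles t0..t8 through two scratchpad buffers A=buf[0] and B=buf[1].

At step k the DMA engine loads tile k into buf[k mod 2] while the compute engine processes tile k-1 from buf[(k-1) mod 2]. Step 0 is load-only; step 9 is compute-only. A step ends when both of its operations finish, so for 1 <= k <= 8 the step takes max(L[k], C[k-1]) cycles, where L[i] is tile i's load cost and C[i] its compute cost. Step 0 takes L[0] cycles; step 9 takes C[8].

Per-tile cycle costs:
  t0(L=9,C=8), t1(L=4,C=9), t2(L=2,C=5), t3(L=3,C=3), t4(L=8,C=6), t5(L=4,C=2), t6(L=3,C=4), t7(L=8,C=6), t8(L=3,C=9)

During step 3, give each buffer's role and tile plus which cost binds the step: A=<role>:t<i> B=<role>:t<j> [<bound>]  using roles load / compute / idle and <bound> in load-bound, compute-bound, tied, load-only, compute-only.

k=0 load=t0/9c comp=- wait=9 total=9
k=1 load=t1/4c comp=t0/8c wait=8 total=17
k=2 load=t2/2c comp=t1/9c wait=9 total=26
k=3 load=t3/3c comp=t2/5c wait=5 total=31
k=4 load=t4/8c comp=t3/3c wait=8 total=39
k=5 load=t5/4c comp=t4/6c wait=6 total=45
k=6 load=t6/3c comp=t5/2c wait=3 total=48
k=7 load=t7/8c comp=t6/4c wait=8 total=56
k=8 load=t8/3c comp=t7/6c wait=6 total=62
k=9 load=- comp=t8/9c wait=9 total=71

step 3: A=compute:t2 B=load:t3 [compute-bound]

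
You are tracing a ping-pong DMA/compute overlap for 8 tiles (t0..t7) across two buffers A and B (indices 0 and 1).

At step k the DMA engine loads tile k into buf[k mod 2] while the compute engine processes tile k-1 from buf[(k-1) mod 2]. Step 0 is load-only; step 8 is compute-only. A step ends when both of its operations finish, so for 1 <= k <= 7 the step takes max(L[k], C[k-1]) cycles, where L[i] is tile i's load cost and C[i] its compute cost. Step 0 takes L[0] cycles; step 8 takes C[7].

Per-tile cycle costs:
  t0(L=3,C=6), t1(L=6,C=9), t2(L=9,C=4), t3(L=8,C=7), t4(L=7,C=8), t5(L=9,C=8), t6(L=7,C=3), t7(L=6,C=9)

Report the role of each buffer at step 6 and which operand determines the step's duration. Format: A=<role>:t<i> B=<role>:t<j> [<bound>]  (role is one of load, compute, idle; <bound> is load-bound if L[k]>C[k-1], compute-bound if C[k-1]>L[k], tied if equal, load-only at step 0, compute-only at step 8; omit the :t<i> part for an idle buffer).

  0. 3=3c; end=3; A:t0 B:-
  1. max(6,6)=6c; end=9; A:t0 B:t1
  2. max(9,9)=9c; end=18; A:t2 B:t1
  3. max(8,4)=8c; end=26; A:t2 B:t3
  4. max(7,7)=7c; end=33; A:t4 B:t3
  5. max(9,8)=9c; end=42; A:t4 B:t5
  6. max(7,8)=8c; end=50; A:t6 B:t5
  7. max(6,3)=6c; end=56; A:t6 B:t7
  8. 9=9c; end=65; A:t6 B:t7

step 6: A=load:t6 B=compute:t5 [compute-bound]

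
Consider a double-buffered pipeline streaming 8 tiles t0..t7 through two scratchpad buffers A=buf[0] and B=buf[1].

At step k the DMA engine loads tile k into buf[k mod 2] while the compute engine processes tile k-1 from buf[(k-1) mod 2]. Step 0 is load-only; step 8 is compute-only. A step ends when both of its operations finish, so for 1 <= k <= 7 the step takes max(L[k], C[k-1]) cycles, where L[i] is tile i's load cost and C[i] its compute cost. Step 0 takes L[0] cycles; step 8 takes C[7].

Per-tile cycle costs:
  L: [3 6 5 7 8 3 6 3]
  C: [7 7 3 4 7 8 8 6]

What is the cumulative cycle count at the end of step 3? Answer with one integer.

end_cycle[3] = 24

[0] DMA t0→A (3c) ∥ CU idle ⇒ 3c, clock 3
[1] DMA t1→B (6c) ∥ CU A:t0 (7c) ⇒ 7c, clock 10
[2] DMA t2→A (5c) ∥ CU B:t1 (7c) ⇒ 7c, clock 17
[3] DMA t3→B (7c) ∥ CU A:t2 (3c) ⇒ 7c, clock 24
[4] DMA t4→A (8c) ∥ CU B:t3 (4c) ⇒ 8c, clock 32
[5] DMA t5→B (3c) ∥ CU A:t4 (7c) ⇒ 7c, clock 39
[6] DMA t6→A (6c) ∥ CU B:t5 (8c) ⇒ 8c, clock 47
[7] DMA t7→B (3c) ∥ CU A:t6 (8c) ⇒ 8c, clock 55
[8] DMA idle ∥ CU B:t7 (6c) ⇒ 6c, clock 61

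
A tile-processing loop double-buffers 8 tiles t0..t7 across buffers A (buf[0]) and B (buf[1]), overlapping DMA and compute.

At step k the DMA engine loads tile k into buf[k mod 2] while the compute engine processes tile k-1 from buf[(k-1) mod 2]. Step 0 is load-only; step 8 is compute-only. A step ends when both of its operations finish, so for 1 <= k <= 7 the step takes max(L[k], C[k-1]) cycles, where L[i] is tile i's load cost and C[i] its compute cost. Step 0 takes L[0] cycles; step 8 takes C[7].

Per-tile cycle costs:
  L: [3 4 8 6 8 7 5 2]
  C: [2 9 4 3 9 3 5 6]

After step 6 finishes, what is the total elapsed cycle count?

step 0: L[0]=3 → dur=3, Σ=3 | A=load:t0 B=idle [load-only]
step 1: L[1]=4 C[0]=2 → dur=4, Σ=7 | A=compute:t0 B=load:t1 [load-bound]
step 2: L[2]=8 C[1]=9 → dur=9, Σ=16 | A=load:t2 B=compute:t1 [compute-bound]
step 3: L[3]=6 C[2]=4 → dur=6, Σ=22 | A=compute:t2 B=load:t3 [load-bound]
step 4: L[4]=8 C[3]=3 → dur=8, Σ=30 | A=load:t4 B=compute:t3 [load-bound]
step 5: L[5]=7 C[4]=9 → dur=9, Σ=39 | A=compute:t4 B=load:t5 [compute-bound]
step 6: L[6]=5 C[5]=3 → dur=5, Σ=44 | A=load:t6 B=compute:t5 [load-bound]
step 7: L[7]=2 C[6]=5 → dur=5, Σ=49 | A=compute:t6 B=load:t7 [compute-bound]
step 8: C[7]=6 → dur=6, Σ=55 | A=idle B=compute:t7 [compute-only]

end_cycle[6] = 44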